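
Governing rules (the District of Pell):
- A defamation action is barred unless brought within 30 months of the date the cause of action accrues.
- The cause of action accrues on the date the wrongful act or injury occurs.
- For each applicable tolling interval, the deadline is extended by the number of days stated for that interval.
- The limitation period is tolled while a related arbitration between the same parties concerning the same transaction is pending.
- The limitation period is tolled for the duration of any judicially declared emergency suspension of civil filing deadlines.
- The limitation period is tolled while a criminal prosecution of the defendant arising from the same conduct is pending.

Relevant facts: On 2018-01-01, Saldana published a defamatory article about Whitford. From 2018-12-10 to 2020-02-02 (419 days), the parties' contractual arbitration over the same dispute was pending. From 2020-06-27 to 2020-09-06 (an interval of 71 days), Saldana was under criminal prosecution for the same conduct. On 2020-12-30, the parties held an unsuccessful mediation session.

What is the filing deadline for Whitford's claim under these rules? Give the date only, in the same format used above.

The cause of action accrued on 2018-01-01, the date of the act.
The untolled deadline — 30 months after 2018-01-01 — is 2020-07-01.
The period was tolled for 419 days by the pending related arbitration (2018-12-10 to 2020-02-02), pushing the deadline to 2021-08-24.
Because the pending criminal prosecution ran from 2020-06-27 to 2020-09-06, the deadline is extended by 71 days to 2021-11-03.
Nothing else in the chronology tolls or restarts the period.

2021-11-03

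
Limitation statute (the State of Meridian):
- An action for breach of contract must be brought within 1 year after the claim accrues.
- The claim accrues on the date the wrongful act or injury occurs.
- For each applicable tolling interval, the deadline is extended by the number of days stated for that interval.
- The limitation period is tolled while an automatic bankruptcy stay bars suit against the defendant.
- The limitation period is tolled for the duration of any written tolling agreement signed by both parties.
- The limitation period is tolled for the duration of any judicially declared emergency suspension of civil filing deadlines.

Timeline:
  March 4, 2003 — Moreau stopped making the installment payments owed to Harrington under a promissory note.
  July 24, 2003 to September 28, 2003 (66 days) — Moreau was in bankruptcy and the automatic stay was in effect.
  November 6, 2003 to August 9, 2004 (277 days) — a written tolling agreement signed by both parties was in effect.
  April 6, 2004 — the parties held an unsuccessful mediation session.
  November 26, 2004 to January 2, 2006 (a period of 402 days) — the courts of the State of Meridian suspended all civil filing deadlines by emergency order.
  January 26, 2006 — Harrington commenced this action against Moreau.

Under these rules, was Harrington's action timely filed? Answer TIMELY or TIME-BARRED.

TIMELY

The claim accrued on March 4, 2003, the date of the act.
1 year from March 4, 2003 is March 4, 2004.
The automatic bankruptcy stay from July 24, 2003 to September 28, 2003 tolled the period for 66 days, extending the deadline to May 9, 2004.
The written tolling agreement from November 6, 2003 to August 9, 2004 tolled the period for 277 days, extending the deadline to February 10, 2005.
The emergency suspension of filing deadlines from November 26, 2004 to January 2, 2006 tolled the period for 402 days, extending the deadline to March 19, 2006.
Nothing else in the chronology tolls or restarts the period.
Harrington filed on January 26, 2006, before the March 19, 2006 deadline, so the action is timely.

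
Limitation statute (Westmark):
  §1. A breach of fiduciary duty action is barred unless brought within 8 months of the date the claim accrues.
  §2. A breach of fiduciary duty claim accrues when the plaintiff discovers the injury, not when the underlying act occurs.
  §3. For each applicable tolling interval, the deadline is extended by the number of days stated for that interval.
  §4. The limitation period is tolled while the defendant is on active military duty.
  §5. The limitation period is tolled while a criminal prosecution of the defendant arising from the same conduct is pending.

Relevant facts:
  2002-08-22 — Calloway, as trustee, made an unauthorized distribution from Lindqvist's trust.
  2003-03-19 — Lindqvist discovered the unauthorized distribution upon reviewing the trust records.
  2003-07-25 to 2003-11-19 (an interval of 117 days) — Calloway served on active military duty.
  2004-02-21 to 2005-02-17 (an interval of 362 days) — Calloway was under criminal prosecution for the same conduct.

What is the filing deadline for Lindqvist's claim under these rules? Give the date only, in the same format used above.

2005-03-12

The claim did not accrue until Lindqvist discovered the injury on 2003-03-19; the 2002-08-22 act date does not start the clock under the stated rule.
Adding the 8 months base period to 2003-03-19 gives a deadline of 2003-11-19, before any tolling.
The defendant's active military service from 2003-07-25 to 2003-11-19 tolled the period for 117 days, extending the deadline to 2004-03-15.
Because the pending criminal prosecution ran from 2004-02-21 to 2005-02-17, the deadline is extended by 362 days to 2005-03-12.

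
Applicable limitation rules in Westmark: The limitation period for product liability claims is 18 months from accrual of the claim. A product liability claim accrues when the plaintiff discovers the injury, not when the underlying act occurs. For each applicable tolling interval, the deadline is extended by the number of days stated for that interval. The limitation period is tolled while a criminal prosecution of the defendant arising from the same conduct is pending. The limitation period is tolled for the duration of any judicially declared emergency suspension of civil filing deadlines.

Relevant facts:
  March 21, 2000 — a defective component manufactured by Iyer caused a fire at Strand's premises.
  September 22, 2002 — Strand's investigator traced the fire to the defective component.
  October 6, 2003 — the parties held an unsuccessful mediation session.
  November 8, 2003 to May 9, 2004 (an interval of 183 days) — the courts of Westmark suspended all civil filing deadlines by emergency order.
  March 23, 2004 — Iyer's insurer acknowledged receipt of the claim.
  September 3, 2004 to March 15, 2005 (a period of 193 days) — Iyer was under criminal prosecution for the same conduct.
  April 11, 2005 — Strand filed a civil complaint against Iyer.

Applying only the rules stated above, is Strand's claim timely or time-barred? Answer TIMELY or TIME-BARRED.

Accrual is tied to discovery, so the period began on September 22, 2002 rather than on March 21, 2000 when the act occurred.
Adding the 18 months base period to September 22, 2002 gives a deadline of March 22, 2004, before any tolling.
Because the emergency suspension of filing deadlines ran from November 8, 2003 to May 9, 2004, the deadline is extended by 183 days to September 21, 2004.
The pending criminal prosecution from September 3, 2004 to March 15, 2005 tolled the period for 193 days, extending the deadline to April 2, 2005.
None of the other events listed affects the running of the period under the stated rules.
The April 11, 2005 filing falls after the April 2, 2005 deadline; the claim is time-barred.

TIME-BARRED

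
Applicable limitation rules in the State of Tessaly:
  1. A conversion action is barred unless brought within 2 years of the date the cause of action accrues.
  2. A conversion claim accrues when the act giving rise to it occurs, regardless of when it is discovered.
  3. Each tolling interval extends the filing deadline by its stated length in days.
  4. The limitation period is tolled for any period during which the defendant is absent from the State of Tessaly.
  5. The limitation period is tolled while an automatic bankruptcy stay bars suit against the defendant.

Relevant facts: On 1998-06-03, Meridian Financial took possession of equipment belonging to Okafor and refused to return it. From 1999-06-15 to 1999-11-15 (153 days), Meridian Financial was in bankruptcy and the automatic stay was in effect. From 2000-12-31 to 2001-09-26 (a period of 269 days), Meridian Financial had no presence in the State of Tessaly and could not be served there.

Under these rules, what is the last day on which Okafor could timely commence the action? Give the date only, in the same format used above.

The cause of action accrued on 1998-06-03, the date of the act.
2 years from 1998-06-03 is 2000-06-03.
Because the automatic bankruptcy stay ran from 1999-06-15 to 1999-11-15, the deadline is extended by 153 days to 2000-11-03.
By the time the defendant's absence from the jurisdiction began on 2000-12-31, the limitation period had already expired on 2000-11-03; that interval cannot revive it.

2000-11-03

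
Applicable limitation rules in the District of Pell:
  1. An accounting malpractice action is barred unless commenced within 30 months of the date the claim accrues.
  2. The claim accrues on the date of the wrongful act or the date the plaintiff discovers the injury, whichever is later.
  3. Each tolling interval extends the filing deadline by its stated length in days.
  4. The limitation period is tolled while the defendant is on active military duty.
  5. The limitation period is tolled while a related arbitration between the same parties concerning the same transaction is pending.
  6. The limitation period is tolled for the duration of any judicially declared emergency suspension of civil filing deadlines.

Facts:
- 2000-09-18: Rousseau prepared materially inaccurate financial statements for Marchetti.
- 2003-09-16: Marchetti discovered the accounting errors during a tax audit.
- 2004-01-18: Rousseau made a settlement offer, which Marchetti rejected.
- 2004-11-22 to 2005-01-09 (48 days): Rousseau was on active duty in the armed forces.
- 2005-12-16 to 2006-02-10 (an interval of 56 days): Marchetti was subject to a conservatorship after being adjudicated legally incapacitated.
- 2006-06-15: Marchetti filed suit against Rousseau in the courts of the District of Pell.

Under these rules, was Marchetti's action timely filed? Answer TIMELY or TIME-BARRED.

TIME-BARRED

Taking the later of the act (2000-09-18) and discovery (2003-09-16), the claim accrued on 2003-09-16.
Adding the 30 months base period to 2003-09-16 gives a deadline of 2006-03-16, before any tolling.
Because the defendant's active military service ran from 2004-11-22 to 2005-01-09, the deadline is extended by 48 days to 2006-05-03.
No stated provision tolls the period for the plaintiff's incapacity, so the interval from 2005-12-16 to 2006-02-10 has no effect on the deadline.
The other events in the timeline have no effect on the limitation period under the stated rules.
Marchetti filed on 2006-06-15, after the 2006-05-03 deadline, so the action is time-barred.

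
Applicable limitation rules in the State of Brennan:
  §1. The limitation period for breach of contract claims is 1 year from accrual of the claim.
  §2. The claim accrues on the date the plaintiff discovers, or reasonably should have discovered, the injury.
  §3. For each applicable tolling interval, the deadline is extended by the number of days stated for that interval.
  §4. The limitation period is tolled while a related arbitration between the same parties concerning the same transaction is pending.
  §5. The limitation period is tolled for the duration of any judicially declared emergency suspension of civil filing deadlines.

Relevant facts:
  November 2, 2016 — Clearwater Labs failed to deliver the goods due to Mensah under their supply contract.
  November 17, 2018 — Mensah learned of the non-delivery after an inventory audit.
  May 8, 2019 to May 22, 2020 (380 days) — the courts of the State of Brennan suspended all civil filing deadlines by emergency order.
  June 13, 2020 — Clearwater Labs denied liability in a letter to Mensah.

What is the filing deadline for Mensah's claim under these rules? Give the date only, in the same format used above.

Accrual is tied to discovery, so the period began on November 17, 2018 rather than on November 2, 2016 when the act occurred.
1 year from November 17, 2018 is November 17, 2019.
The emergency suspension of filing deadlines from May 8, 2019 to May 22, 2020 tolled the period for 380 days, extending the deadline to December 1, 2020.
Nothing else in the chronology tolls or restarts the period.

December 1, 2020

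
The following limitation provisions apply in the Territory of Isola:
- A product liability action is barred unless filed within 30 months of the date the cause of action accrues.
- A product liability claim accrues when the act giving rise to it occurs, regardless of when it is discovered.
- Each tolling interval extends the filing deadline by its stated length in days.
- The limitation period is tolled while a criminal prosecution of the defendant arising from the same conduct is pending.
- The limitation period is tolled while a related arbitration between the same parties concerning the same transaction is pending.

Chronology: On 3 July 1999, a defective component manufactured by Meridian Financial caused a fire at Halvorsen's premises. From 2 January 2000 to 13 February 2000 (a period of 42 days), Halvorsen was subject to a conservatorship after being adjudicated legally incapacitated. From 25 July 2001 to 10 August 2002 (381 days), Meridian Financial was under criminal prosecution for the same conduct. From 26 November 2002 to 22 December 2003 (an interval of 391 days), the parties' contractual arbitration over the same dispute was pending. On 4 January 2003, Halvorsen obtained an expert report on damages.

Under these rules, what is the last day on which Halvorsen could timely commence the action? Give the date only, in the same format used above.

14 February 2004

The claim accrued on 3 July 1999, when the wrongful act occurred.
The untolled deadline — 30 months after 3 July 1999 — is 3 January 2002.
The period was tolled for 381 days by the pending criminal prosecution (25 July 2001 to 10 August 2002), pushing the deadline to 19 January 2003.
The pending related arbitration from 26 November 2002 to 22 December 2003 tolled the period for 391 days, extending the deadline to 14 February 2004.
No stated provision tolls the period for the plaintiff's incapacity, so the interval from 2 January 2000 to 13 February 2000 has no effect on the deadline.
None of the other events listed affects the running of the period under the stated rules.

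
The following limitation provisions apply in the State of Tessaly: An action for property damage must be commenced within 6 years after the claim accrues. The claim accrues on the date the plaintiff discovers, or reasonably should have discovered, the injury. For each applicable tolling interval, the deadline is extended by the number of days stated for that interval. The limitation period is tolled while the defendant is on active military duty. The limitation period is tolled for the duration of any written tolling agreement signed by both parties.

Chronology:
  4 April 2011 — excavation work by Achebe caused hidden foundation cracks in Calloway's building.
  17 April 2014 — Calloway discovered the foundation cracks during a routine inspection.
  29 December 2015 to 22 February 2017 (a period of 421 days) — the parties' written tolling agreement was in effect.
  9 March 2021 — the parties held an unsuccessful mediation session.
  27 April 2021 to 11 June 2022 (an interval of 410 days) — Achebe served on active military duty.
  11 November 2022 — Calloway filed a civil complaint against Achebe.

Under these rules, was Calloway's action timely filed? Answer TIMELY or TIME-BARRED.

Under the discovery rule, the claim accrued on 17 April 2014, when Calloway discovered the injury — not on the 4 April 2011 date of the underlying act.
Adding the 6 years base period to 17 April 2014 gives a deadline of 17 April 2020, before any tolling.
The period was tolled for 421 days by the written tolling agreement (29 December 2015 to 22 February 2017), pushing the deadline to 12 June 2021.
Because the defendant's active military service ran from 27 April 2021 to 11 June 2022, the deadline is extended by 410 days to 27 July 2022.
Nothing else in the chronology tolls or restarts the period.
Calloway filed on 11 November 2022, after the 27 July 2022 deadline, so the action is time-barred.

TIME-BARRED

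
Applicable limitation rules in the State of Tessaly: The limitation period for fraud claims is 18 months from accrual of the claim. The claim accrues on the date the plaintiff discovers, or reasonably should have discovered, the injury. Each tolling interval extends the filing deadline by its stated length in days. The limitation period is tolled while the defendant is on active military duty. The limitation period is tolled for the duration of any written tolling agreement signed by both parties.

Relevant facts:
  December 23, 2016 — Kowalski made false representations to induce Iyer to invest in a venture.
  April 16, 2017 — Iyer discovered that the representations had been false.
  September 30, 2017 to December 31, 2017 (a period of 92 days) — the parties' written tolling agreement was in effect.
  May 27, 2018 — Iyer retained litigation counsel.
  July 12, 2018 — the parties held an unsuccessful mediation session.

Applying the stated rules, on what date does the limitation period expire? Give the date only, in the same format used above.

The claim did not accrue until Iyer discovered the injury on April 16, 2017; the December 23, 2016 act date does not start the clock under the stated rule.
Adding the 18 months base period to April 16, 2017 gives a deadline of October 16, 2018, before any tolling.
The written tolling agreement from September 30, 2017 to December 31, 2017 tolled the period for 92 days, extending the deadline to January 16, 2019.
None of the other events listed affects the running of the period under the stated rules.

January 16, 2019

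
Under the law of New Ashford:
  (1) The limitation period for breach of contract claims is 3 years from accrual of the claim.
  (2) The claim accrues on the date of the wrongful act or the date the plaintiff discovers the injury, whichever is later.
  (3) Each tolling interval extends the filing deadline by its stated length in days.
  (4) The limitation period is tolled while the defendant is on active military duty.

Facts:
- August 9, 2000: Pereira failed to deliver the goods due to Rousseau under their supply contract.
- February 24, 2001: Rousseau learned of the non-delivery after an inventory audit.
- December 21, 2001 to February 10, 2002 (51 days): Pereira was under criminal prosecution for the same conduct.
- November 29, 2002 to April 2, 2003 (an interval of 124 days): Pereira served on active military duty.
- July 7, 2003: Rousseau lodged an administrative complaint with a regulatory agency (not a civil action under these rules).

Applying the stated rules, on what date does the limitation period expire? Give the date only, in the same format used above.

Taking the later of the act (August 9, 2000) and discovery (February 24, 2001), the claim accrued on February 24, 2001.
The untolled deadline — 3 years after February 24, 2001 — is February 24, 2004.
The defendant's active military service from November 29, 2002 to April 2, 2003 tolled the period for 124 days, extending the deadline to June 27, 2004.
Although a criminal prosecution ran from December 21, 2001 to February 10, 2002, the stated rules do not make that a tolling event, so it is disregarded.
The other events in the timeline have no effect on the limitation period under the stated rules.

June 27, 2004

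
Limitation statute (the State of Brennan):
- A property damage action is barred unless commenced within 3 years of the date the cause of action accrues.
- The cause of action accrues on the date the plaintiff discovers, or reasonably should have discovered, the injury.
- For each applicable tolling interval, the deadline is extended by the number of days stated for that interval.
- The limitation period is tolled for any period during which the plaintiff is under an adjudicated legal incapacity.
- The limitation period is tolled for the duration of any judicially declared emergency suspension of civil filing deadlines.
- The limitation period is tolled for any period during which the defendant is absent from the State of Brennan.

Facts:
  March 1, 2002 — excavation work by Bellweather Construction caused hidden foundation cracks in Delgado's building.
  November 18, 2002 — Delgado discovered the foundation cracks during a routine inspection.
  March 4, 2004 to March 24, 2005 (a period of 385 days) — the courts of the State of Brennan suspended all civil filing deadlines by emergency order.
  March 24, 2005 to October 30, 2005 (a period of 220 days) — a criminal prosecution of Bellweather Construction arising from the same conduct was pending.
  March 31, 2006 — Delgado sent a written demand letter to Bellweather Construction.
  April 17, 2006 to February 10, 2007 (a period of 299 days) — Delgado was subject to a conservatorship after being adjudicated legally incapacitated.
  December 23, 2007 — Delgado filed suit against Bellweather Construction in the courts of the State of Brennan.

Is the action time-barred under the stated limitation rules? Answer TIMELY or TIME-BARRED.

TIME-BARRED

Accrual is tied to discovery, so the period began on November 18, 2002 rather than on March 1, 2002 when the act occurred.
3 years from November 18, 2002 is November 18, 2005.
The emergency suspension of filing deadlines from March 4, 2004 to March 24, 2005 tolled the period for 385 days, extending the deadline to December 8, 2006.
Because the plaintiff's legal incapacity ran from April 17, 2006 to February 10, 2007, the deadline is extended by 299 days to October 3, 2007.
Although a criminal prosecution ran from March 24, 2005 to October 30, 2005, the stated rules do not make that a tolling event, so it is disregarded.
The other events in the timeline have no effect on the limitation period under the stated rules.
Delgado filed on December 23, 2007, after the October 3, 2007 deadline, so the action is time-barred.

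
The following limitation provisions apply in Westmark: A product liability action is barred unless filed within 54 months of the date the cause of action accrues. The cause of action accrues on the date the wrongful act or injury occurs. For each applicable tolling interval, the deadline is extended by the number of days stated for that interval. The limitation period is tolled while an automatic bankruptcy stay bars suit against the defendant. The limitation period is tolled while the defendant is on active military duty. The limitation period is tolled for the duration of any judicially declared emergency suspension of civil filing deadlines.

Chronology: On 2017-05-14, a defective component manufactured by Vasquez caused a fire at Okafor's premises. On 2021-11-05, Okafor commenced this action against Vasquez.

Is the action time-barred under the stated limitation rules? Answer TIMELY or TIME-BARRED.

TIMELY

The limitation period began to run on 2017-05-14.
The untolled deadline — 54 months after 2017-05-14 — is 2021-11-14.
Okafor filed on 2021-11-05, before the 2021-11-14 deadline, so the action is timely.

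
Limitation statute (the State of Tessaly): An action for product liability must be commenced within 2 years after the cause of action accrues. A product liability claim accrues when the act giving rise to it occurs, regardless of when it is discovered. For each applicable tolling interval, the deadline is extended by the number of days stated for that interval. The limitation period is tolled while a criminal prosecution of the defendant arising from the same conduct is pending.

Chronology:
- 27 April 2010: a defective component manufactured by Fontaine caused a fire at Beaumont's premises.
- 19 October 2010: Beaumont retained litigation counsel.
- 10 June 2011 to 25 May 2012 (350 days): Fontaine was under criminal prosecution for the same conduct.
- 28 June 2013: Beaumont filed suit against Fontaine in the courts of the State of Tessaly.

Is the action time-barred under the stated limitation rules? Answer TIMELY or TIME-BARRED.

The limitation period began to run on 27 April 2010.
Adding the 2 years base period to 27 April 2010 gives a deadline of 27 April 2012, before any tolling.
The pending criminal prosecution from 10 June 2011 to 25 May 2012 tolled the period for 350 days, extending the deadline to 12 April 2013.
Nothing else in the chronology tolls or restarts the period.
The 28 June 2013 filing falls after the 12 April 2013 deadline; the claim is time-barred.

TIME-BARRED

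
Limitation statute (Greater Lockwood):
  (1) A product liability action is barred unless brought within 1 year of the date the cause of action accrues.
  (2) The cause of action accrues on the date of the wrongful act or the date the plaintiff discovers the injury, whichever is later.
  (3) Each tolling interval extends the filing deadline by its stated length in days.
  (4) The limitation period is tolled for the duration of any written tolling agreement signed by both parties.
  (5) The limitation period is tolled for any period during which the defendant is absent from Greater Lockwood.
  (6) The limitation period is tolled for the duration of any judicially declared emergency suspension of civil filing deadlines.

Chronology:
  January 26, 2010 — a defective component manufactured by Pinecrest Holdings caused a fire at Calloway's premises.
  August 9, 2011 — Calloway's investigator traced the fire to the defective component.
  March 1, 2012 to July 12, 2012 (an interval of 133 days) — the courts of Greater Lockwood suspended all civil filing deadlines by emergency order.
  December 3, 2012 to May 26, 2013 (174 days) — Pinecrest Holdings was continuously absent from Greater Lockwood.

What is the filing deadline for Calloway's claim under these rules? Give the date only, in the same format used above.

Taking the later of the act (January 26, 2010) and discovery (August 9, 2011), the claim accrued on August 9, 2011.
The untolled deadline — 1 year after August 9, 2011 — is August 9, 2012.
Because the emergency suspension of filing deadlines ran from March 1, 2012 to July 12, 2012, the deadline is extended by 133 days to December 20, 2012.
The period was tolled for 174 days by the defendant's absence from the jurisdiction (December 3, 2012 to May 26, 2013), pushing the deadline to June 12, 2013.

June 12, 2013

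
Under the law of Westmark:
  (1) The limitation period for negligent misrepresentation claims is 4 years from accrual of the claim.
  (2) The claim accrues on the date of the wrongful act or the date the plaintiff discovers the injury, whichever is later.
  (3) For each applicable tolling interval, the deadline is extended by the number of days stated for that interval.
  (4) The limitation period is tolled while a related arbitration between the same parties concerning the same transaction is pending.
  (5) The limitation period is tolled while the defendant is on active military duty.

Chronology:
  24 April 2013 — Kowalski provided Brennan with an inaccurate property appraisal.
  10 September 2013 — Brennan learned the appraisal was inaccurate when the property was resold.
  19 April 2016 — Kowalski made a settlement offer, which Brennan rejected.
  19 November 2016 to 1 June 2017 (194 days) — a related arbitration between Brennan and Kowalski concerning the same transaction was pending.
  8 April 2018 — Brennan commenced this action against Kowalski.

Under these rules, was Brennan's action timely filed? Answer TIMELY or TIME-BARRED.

The claim accrued on 10 September 2013 — the later of the 24 April 2013 act and the 10 September 2013 discovery.
Adding the 4 years base period to 10 September 2013 gives a deadline of 10 September 2017, before any tolling.
The pending related arbitration from 19 November 2016 to 1 June 2017 tolled the period for 194 days, extending the deadline to 23 March 2018.
The other events in the timeline have no effect on the limitation period under the stated rules.
Brennan filed on 8 April 2018, after the 23 March 2018 deadline, so the action is time-barred.

TIME-BARRED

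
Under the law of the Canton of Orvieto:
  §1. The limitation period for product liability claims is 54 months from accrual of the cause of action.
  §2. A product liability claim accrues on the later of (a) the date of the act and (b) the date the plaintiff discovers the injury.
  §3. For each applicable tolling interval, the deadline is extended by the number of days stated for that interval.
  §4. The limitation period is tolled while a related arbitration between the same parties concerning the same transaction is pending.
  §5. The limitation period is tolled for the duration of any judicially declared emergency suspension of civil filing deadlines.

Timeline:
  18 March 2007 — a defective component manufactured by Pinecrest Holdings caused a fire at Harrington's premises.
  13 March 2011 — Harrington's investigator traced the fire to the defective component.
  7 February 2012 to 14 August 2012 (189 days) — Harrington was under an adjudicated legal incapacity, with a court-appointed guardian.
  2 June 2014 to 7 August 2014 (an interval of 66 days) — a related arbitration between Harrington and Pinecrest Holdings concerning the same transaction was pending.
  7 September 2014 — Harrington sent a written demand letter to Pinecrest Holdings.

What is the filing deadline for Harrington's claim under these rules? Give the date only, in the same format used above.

18 November 2015

The claim accrued on 13 March 2011 — the later of the 18 March 2007 act and the 13 March 2011 discovery.
Adding the 54 months base period to 13 March 2011 gives a deadline of 13 September 2015, before any tolling.
The pending related arbitration from 2 June 2014 to 7 August 2014 tolled the period for 66 days, extending the deadline to 18 November 2015.
No stated provision tolls the period for the plaintiff's incapacity, so the interval from 7 February 2012 to 14 August 2012 has no effect on the deadline.
Nothing else in the chronology tolls or restarts the period.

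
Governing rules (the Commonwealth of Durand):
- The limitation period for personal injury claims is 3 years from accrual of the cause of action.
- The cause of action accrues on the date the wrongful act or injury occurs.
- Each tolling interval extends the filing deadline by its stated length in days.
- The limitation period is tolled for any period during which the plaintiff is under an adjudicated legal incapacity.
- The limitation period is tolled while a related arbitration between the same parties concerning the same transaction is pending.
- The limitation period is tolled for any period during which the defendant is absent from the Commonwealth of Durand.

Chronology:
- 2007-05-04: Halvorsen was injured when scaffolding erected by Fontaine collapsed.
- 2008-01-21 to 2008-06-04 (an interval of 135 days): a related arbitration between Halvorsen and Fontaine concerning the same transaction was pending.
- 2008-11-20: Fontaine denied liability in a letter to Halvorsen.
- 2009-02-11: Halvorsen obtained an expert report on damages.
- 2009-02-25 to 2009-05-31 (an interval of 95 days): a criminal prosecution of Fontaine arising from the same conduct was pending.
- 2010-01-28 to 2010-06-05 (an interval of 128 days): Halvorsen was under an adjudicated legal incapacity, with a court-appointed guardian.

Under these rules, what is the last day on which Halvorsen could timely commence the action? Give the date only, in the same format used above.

The claim accrued on 2007-05-04, when the wrongful act occurred.
Adding the 3 years base period to 2007-05-04 gives a deadline of 2010-05-04, before any tolling.
The pending related arbitration from 2008-01-21 to 2008-06-04 tolled the period for 135 days, extending the deadline to 2010-09-16.
The period was tolled for 128 days by the plaintiff's legal incapacity (2010-01-28 to 2010-06-05), pushing the deadline to 2011-01-22.
Although a criminal prosecution ran from 2009-02-25 to 2009-05-31, the stated rules do not make that a tolling event, so it is disregarded.
The other events in the timeline have no effect on the limitation period under the stated rules.

2011-01-22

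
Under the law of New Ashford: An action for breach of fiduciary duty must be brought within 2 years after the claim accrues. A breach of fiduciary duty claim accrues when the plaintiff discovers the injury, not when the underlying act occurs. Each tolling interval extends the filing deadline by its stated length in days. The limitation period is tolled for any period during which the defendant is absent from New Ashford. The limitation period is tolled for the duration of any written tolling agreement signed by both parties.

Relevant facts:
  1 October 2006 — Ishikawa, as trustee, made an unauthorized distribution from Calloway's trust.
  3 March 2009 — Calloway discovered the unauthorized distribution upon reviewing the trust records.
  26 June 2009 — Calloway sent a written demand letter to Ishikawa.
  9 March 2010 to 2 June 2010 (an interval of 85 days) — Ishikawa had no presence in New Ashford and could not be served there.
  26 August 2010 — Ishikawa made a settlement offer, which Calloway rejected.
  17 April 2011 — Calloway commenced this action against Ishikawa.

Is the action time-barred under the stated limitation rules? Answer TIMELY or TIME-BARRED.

TIMELY

The claim did not accrue until Calloway discovered the injury on 3 March 2009; the 1 October 2006 act date does not start the clock under the stated rule.
The untolled deadline — 2 years after 3 March 2009 — is 3 March 2011.
The defendant's absence from the jurisdiction from 9 March 2010 to 2 June 2010 tolled the period for 85 days, extending the deadline to 27 May 2011.
Nothing else in the chronology tolls or restarts the period.
Calloway filed on 17 April 2011, before the 27 May 2011 deadline, so the action is timely.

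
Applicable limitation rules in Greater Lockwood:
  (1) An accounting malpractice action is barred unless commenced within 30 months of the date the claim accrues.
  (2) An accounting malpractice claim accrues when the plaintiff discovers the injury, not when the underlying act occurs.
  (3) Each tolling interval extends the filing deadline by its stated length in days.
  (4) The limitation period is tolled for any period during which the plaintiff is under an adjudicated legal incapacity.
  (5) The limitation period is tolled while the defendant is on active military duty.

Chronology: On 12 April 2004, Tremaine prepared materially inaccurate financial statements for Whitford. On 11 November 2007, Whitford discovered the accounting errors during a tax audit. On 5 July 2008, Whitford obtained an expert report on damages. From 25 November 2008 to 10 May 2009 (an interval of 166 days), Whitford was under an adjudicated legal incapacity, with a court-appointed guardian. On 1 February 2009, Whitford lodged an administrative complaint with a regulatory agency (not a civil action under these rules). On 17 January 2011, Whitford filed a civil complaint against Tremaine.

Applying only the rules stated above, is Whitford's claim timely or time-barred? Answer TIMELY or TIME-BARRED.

TIME-BARRED

Under the discovery rule, the claim accrued on 11 November 2007, when Whitford discovered the injury — not on the 12 April 2004 date of the underlying act.
30 months from 11 November 2007 is 11 May 2010.
The period was tolled for 166 days by the plaintiff's legal incapacity (25 November 2008 to 10 May 2009), pushing the deadline to 24 October 2010.
Nothing else in the chronology tolls or restarts the period.
Filing on 17 January 2011 missed the 24 October 2010 deadline — the action is time-barred.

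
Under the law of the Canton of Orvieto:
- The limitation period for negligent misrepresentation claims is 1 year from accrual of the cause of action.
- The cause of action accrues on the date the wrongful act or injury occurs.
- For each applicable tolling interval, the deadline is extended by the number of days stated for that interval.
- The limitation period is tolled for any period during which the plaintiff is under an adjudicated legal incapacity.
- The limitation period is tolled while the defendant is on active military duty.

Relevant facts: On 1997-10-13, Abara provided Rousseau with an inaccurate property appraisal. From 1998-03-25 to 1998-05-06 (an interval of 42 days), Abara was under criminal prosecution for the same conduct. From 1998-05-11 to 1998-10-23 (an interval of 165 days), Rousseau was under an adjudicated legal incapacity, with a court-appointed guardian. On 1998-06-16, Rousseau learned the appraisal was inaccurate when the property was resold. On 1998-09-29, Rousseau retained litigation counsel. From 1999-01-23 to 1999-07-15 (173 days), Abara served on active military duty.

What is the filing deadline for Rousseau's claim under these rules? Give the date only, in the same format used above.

Accrual is governed by the date of the act, so the period began to run on 1997-10-13; the later discovery on 1998-06-16 is irrelevant under the stated rule.
Adding the 1 year base period to 1997-10-13 gives a deadline of 1998-10-13, before any tolling.
The period was tolled for 165 days by the plaintiff's legal incapacity (1998-05-11 to 1998-10-23), pushing the deadline to 1999-03-27.
Because the defendant's active military service ran from 1999-01-23 to 1999-07-15, the deadline is extended by 173 days to 1999-09-16.
No stated provision tolls the period for a criminal prosecution, so the interval from 1998-03-25 to 1998-05-06 has no effect on the deadline.
None of the other events listed affects the running of the period under the stated rules.

1999-09-16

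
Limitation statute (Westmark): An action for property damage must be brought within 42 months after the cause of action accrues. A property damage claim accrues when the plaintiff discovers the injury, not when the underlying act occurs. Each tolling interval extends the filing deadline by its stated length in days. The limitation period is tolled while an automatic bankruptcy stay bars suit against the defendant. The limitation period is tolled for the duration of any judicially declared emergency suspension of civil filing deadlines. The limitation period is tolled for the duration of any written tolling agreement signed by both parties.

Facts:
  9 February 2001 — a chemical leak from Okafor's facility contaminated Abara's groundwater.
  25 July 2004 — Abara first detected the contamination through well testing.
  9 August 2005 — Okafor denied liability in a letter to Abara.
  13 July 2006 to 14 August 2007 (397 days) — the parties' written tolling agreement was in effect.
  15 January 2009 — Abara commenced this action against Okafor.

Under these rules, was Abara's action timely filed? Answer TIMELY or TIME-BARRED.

Under the discovery rule, the claim accrued on 25 July 2004, when Abara discovered the injury — not on the 9 February 2001 date of the underlying act.
42 months from 25 July 2004 is 25 January 2008.
The period was tolled for 397 days by the written tolling agreement (13 July 2006 to 14 August 2007), pushing the deadline to 25 February 2009.
The other events in the timeline have no effect on the limitation period under the stated rules.
Filing on 15 January 2009 beat the 25 February 2009 deadline — the action is timely.

TIMELY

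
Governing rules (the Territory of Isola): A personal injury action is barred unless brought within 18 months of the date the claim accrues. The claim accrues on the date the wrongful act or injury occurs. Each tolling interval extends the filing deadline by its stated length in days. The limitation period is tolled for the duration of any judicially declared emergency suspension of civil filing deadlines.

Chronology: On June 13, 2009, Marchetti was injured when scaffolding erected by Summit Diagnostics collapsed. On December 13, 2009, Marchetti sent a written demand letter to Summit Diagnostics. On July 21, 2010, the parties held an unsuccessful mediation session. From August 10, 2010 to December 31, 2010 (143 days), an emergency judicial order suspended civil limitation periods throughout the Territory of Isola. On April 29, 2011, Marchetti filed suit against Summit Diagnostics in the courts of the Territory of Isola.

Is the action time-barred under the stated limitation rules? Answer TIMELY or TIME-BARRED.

TIMELY

The limitation period began to run on June 13, 2009.
18 months from June 13, 2009 is December 13, 2010.
The emergency suspension of filing deadlines from August 10, 2010 to December 31, 2010 tolled the period for 143 days, extending the deadline to May 5, 2011.
None of the other events listed affects the running of the period under the stated rules.
The April 29, 2011 filing precedes the May 5, 2011 deadline; the claim is timely.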